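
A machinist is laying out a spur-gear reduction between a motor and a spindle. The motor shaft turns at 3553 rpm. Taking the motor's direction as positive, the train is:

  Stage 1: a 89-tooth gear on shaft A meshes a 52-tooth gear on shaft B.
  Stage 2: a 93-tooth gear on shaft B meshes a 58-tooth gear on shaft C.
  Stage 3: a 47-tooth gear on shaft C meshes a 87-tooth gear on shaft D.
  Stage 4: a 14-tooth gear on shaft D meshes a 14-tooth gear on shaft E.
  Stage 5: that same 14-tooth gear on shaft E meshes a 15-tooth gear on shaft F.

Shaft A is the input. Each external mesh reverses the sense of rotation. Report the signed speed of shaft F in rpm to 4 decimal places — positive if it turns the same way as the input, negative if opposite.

Stage 1 [89T→52T]: ω = 3553.0000×89/52 = 6081.0962 rpm, dir flips to −; running = −6081.0962
Stage 2 [93T→58T]: ω = 6081.0962×93/58 = 9750.7231 rpm, dir flips to +; running = +9750.7231
Stage 3 [47T→87T]: ω = 9750.7231×47/87 = 5267.6320 rpm, dir flips to −; running = −5267.6320
Stage 4 [14T→14T]: ω = 5267.6320×14/14 = 5267.6320 rpm, dir flips to +; running = +5267.6320
Stage 5 [14T→15T]: ω = 5267.6320×14/15 = 4916.4566 rpm, dir flips to −; running = −4916.4566

-4916.4566 rpm (opposite to input, |ω| = 4916.4566 rpm)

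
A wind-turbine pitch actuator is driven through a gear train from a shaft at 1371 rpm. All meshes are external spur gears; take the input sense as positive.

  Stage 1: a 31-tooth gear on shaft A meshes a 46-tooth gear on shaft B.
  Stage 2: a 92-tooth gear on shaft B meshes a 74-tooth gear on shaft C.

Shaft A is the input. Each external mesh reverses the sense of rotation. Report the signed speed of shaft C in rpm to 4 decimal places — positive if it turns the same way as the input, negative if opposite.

Stage 1 [31T→46T]: ω = 1371.0000×31/46 = 923.9348 rpm, dir flips to −; running = −923.9348
Stage 2 [92T→74T]: ω = 923.9348×92/74 = 1148.6757 rpm, dir flips to +; running = +1148.6757

+1148.6757 rpm (same as input, |ω| = 1148.6757 rpm)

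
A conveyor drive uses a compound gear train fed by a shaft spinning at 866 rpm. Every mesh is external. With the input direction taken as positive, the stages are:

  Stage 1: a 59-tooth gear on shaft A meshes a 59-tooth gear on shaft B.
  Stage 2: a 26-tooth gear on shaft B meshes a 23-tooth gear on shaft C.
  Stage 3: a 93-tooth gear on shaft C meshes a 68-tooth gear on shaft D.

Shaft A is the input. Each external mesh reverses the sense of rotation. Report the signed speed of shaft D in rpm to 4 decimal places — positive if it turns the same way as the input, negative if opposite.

Stage 1 [59T→59T]: ω = 866.0000×59/59 = 866.0000 rpm, dir flips to −; running = −866.0000
Stage 2 [26T→23T]: ω = 866.0000×26/23 = 978.9565 rpm, dir flips to +; running = +978.9565
Stage 3 [93T→68T]: ω = 978.9565×93/68 = 1338.8670 rpm, dir flips to −; running = −1338.8670

-1338.8670 rpm (opposite to input, |ω| = 1338.8670 rpm)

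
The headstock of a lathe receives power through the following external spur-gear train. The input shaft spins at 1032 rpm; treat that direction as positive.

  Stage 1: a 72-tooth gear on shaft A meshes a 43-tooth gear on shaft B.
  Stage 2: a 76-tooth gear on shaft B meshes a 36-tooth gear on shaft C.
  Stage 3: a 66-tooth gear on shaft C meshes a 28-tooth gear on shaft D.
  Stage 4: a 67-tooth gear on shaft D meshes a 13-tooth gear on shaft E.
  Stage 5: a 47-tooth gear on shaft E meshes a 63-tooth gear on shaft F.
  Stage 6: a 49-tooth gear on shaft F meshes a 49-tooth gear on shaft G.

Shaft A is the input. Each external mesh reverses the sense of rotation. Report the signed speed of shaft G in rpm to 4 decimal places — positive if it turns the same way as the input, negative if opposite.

Stage 1 [72T→43T]: ω = 1032.0000×72/43 = 1728.0000 rpm, dir flips to −; running = −1728.0000
Stage 2 [76T→36T]: ω = 1728.0000×76/36 = 3648.0000 rpm, dir flips to +; running = +3648.0000
Stage 3 [66T→28T]: ω = 3648.0000×66/28 = 8598.8571 rpm, dir flips to −; running = −8598.8571
Stage 4 [67T→13T]: ω = 8598.8571×67/13 = 44317.1868 rpm, dir flips to +; running = +44317.1868
Stage 5 [47T→63T]: ω = 44317.1868×47/63 = 33062.0283 rpm, dir flips to −; running = −33062.0283
Stage 6 [49T→49T]: ω = 33062.0283×49/49 = 33062.0283 rpm, dir flips to +; running = +33062.0283

+33062.0283 rpm (same as input, |ω| = 33062.0283 rpm)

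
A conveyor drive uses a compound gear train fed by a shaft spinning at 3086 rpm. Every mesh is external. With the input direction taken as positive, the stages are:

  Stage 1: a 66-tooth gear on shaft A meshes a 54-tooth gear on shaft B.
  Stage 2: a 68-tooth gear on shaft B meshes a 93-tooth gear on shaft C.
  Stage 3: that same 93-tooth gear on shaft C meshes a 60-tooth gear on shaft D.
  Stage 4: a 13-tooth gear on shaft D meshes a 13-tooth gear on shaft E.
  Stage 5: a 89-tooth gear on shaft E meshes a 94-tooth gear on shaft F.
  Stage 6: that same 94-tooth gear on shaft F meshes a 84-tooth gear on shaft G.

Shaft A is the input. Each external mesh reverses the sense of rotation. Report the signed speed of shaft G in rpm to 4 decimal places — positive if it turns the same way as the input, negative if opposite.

Stage 1 [66T→54T]: ω = 3086.0000×66/54 = 3771.7778 rpm, dir flips to −; running = −3771.7778
Stage 2 [68T→93T]: ω = 3771.7778×68/93 = 2757.8590 rpm, dir flips to +; running = +2757.8590
Stage 3 [93T→60T]: ω = 2757.8590×93/60 = 4274.6815 rpm, dir flips to −; running = −4274.6815
Stage 4 [13T→13T]: ω = 4274.6815×13/13 = 4274.6815 rpm, dir flips to +; running = +4274.6815
Stage 5 [89T→94T]: ω = 4274.6815×89/94 = 4047.3048 rpm, dir flips to −; running = −4047.3048
Stage 6 [94T→84T]: ω = 4047.3048×94/84 = 4529.1268 rpm, dir flips to +; running = +4529.1268

+4529.1268 rpm (same as input, |ω| = 4529.1268 rpm)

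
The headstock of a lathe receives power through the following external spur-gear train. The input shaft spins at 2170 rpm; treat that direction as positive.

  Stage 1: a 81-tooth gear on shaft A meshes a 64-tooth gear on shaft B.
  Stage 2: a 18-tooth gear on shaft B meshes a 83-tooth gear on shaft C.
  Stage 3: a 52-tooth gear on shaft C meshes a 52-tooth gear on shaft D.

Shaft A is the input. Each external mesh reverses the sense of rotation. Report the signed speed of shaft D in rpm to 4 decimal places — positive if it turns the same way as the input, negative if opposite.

Stage 1 [81T→64T]: ω = 2170.0000×81/64 = 2746.4062 rpm, dir flips to −; running = −2746.4062
Stage 2 [18T→83T]: ω = 2746.4062×18/83 = 595.6062 rpm, dir flips to +; running = +595.6062
Stage 3 [52T→52T]: ω = 595.6062×52/52 = 595.6062 rpm, dir flips to −; running = −595.6062

-595.6062 rpm (opposite to input, |ω| = 595.6062 rpm)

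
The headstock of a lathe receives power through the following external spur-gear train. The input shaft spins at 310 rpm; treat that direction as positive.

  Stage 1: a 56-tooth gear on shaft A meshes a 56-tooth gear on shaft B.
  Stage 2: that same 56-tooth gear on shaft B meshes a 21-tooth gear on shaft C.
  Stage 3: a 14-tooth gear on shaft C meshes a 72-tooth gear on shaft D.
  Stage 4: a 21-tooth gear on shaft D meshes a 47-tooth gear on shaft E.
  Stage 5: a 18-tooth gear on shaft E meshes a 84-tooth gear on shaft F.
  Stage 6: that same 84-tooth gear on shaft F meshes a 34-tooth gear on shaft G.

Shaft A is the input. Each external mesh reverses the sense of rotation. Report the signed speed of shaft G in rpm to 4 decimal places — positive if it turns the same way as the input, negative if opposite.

+38.0225 rpm (same as input, |ω| = 38.0225 rpm)

Stage 1 [56T→56T]: ω = 310.0000×56/56 = 310.0000 rpm, dir flips to −; running = −310.0000
Stage 2 [56T→21T]: ω = 310.0000×56/21 = 826.6667 rpm, dir flips to +; running = +826.6667
Stage 3 [14T→72T]: ω = 826.6667×14/72 = 160.7407 rpm, dir flips to −; running = −160.7407
Stage 4 [21T→47T]: ω = 160.7407×21/47 = 71.8203 rpm, dir flips to +; running = +71.8203
Stage 5 [18T→84T]: ω = 71.8203×18/84 = 15.3901 rpm, dir flips to −; running = −15.3901
Stage 6 [84T→34T]: ω = 15.3901×84/34 = 38.0225 rpm, dir flips to +; running = +38.0225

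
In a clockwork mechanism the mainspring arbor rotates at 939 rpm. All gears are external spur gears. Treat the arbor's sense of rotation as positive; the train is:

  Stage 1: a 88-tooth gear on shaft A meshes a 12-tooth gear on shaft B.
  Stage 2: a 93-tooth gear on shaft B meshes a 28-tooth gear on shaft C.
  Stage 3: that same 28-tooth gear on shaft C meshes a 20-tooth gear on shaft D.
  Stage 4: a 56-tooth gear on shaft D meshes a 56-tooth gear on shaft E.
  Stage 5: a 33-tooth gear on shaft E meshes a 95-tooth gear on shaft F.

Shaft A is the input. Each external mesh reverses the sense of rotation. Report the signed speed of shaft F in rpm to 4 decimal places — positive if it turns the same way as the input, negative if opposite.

Stage 1 [88T→12T]: ω = 939.0000×88/12 = 6886.0000 rpm, dir flips to −; running = −6886.0000
Stage 2 [93T→28T]: ω = 6886.0000×93/28 = 22871.3571 rpm, dir flips to +; running = +22871.3571
Stage 3 [28T→20T]: ω = 22871.3571×28/20 = 32019.9000 rpm, dir flips to −; running = −32019.9000
Stage 4 [56T→56T]: ω = 32019.9000×56/56 = 32019.9000 rpm, dir flips to +; running = +32019.9000
Stage 5 [33T→95T]: ω = 32019.9000×33/95 = 11122.7021 rpm, dir flips to −; running = −11122.7021

-11122.7021 rpm (opposite to input, |ω| = 11122.7021 rpm)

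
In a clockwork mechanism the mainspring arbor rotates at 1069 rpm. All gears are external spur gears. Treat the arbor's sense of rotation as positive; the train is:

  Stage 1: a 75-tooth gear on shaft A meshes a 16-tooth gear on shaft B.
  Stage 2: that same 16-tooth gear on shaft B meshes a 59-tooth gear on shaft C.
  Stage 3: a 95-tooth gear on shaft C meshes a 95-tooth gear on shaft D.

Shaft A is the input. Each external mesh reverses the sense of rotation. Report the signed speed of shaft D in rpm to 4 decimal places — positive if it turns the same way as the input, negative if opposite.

Stage 1 [75T→16T]: ω = 1069.0000×75/16 = 5010.9375 rpm, dir flips to −; running = −5010.9375
Stage 2 [16T→59T]: ω = 5010.9375×16/59 = 1358.8983 rpm, dir flips to +; running = +1358.8983
Stage 3 [95T→95T]: ω = 1358.8983×95/95 = 1358.8983 rpm, dir flips to −; running = −1358.8983

-1358.8983 rpm (opposite to input, |ω| = 1358.8983 rpm)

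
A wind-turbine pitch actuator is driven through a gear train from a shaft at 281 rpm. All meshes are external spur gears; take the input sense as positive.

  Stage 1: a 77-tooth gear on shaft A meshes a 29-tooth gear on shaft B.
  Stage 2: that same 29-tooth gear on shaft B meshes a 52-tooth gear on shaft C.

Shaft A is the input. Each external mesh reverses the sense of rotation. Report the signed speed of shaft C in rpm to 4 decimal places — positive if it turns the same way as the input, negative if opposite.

Stage 1 [77T→29T]: ω = 281.0000×77/29 = 746.1034 rpm, dir flips to −; running = −746.1034
Stage 2 [29T→52T]: ω = 746.1034×29/52 = 416.0962 rpm, dir flips to +; running = +416.0962

+416.0962 rpm (same as input, |ω| = 416.0962 rpm)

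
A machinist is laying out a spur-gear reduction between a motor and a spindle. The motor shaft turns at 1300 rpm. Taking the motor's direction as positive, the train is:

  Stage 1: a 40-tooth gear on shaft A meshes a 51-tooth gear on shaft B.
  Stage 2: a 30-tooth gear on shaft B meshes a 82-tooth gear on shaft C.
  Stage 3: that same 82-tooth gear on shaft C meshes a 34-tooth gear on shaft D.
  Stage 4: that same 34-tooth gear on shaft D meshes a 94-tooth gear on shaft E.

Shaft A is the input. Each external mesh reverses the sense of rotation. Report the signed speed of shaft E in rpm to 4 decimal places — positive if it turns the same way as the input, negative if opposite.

+325.4068 rpm (same as input, |ω| = 325.4068 rpm)

Stage 1 [40T→51T]: ω = 1300.0000×40/51 = 1019.6078 rpm, dir flips to −; running = −1019.6078
Stage 2 [30T→82T]: ω = 1019.6078×30/82 = 373.0273 rpm, dir flips to +; running = +373.0273
Stage 3 [82T→34T]: ω = 373.0273×82/34 = 899.6540 rpm, dir flips to −; running = −899.6540
Stage 4 [34T→94T]: ω = 899.6540×34/94 = 325.4068 rpm, dir flips to +; running = +325.4068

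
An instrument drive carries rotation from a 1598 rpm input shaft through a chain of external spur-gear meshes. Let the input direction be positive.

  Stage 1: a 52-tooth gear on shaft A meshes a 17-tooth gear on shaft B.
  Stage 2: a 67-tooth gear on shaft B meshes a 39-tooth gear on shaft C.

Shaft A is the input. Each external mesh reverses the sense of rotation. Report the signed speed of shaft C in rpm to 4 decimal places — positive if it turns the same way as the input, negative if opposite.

Stage 1 [52T→17T]: ω = 1598.0000×52/17 = 4888.0000 rpm, dir flips to −; running = −4888.0000
Stage 2 [67T→39T]: ω = 4888.0000×67/39 = 8397.3333 rpm, dir flips to +; running = +8397.3333

+8397.3333 rpm (same as input, |ω| = 8397.3333 rpm)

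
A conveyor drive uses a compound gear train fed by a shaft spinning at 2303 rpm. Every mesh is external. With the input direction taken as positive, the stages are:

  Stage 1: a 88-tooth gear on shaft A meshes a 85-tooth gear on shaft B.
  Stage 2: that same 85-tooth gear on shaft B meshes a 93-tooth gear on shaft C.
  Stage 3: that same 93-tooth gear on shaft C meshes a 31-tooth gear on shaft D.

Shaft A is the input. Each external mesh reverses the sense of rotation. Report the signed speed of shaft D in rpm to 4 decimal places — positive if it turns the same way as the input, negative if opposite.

-6537.5484 rpm (opposite to input, |ω| = 6537.5484 rpm)

Stage 1 [88T→85T]: ω = 2303.0000×88/85 = 2384.2824 rpm, dir flips to −; running = −2384.2824
Stage 2 [85T→93T]: ω = 2384.2824×85/93 = 2179.1828 rpm, dir flips to +; running = +2179.1828
Stage 3 [93T→31T]: ω = 2179.1828×93/31 = 6537.5484 rpm, dir flips to −; running = −6537.5484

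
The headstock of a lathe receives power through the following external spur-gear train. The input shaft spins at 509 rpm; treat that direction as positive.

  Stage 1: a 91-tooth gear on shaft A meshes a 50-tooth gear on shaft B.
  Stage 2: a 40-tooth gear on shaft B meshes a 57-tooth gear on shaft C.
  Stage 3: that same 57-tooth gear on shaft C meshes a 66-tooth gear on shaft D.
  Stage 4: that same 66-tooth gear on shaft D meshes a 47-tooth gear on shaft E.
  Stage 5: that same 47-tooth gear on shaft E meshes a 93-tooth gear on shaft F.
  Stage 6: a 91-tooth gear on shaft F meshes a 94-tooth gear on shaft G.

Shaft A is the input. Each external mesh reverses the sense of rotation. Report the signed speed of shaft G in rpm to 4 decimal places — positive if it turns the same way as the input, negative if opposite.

+385.7267 rpm (same as input, |ω| = 385.7267 rpm)

Stage 1 [91T→50T]: ω = 509.0000×91/50 = 926.3800 rpm, dir flips to −; running = −926.3800
Stage 2 [40T→57T]: ω = 926.3800×40/57 = 650.0912 rpm, dir flips to +; running = +650.0912
Stage 3 [57T→66T]: ω = 650.0912×57/66 = 561.4424 rpm, dir flips to −; running = −561.4424
Stage 4 [66T→47T]: ω = 561.4424×66/47 = 788.4085 rpm, dir flips to +; running = +788.4085
Stage 5 [47T→93T]: ω = 788.4085×47/93 = 398.4430 rpm, dir flips to −; running = −398.4430
Stage 6 [91T→94T]: ω = 398.4430×91/94 = 385.7267 rpm, dir flips to +; running = +385.7267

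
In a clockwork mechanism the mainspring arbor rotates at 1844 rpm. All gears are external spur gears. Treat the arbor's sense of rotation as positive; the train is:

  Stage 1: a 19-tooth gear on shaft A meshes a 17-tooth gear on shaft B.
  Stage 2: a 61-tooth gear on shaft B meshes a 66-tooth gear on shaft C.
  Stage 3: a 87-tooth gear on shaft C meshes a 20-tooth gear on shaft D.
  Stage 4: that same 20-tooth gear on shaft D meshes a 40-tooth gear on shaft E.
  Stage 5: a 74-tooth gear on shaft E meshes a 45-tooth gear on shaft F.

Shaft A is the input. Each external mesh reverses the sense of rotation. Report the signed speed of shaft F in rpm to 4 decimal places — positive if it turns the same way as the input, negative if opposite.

Stage 1 [19T→17T]: ω = 1844.0000×19/17 = 2060.9412 rpm, dir flips to −; running = −2060.9412
Stage 2 [61T→66T]: ω = 2060.9412×61/66 = 1904.8093 rpm, dir flips to +; running = +1904.8093
Stage 3 [87T→20T]: ω = 1904.8093×87/20 = 8285.9203 rpm, dir flips to −; running = −8285.9203
Stage 4 [20T→40T]: ω = 8285.9203×20/40 = 4142.9602 rpm, dir flips to +; running = +4142.9602
Stage 5 [74T→45T]: ω = 4142.9602×74/45 = 6812.8678 rpm, dir flips to −; running = −6812.8678

-6812.8678 rpm (opposite to input, |ω| = 6812.8678 rpm)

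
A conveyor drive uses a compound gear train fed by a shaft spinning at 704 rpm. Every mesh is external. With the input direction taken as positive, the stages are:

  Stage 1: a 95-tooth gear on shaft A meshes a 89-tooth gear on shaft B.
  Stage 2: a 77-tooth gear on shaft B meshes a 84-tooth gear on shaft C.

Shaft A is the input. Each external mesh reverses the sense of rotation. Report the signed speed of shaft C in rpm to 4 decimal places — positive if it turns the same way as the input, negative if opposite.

+688.8390 rpm (same as input, |ω| = 688.8390 rpm)

Stage 1 [95T→89T]: ω = 704.0000×95/89 = 751.4607 rpm, dir flips to −; running = −751.4607
Stage 2 [77T→84T]: ω = 751.4607×77/84 = 688.8390 rpm, dir flips to +; running = +688.8390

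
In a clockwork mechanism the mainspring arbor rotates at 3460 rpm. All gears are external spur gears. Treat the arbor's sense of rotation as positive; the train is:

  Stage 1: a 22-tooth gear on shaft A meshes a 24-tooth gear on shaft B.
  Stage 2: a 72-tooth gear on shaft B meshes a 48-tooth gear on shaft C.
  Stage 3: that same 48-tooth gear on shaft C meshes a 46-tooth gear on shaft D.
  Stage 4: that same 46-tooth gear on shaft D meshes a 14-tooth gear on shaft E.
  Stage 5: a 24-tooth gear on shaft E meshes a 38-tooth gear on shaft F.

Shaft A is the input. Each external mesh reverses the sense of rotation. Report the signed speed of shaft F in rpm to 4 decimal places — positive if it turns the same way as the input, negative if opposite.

-10301.9549 rpm (opposite to input, |ω| = 10301.9549 rpm)

Stage 1 [22T→24T]: ω = 3460.0000×22/24 = 3171.6667 rpm, dir flips to −; running = −3171.6667
Stage 2 [72T→48T]: ω = 3171.6667×72/48 = 4757.5000 rpm, dir flips to +; running = +4757.5000
Stage 3 [48T→46T]: ω = 4757.5000×48/46 = 4964.3478 rpm, dir flips to −; running = −4964.3478
Stage 4 [46T→14T]: ω = 4964.3478×46/14 = 16311.4286 rpm, dir flips to +; running = +16311.4286
Stage 5 [24T→38T]: ω = 16311.4286×24/38 = 10301.9549 rpm, dir flips to −; running = −10301.9549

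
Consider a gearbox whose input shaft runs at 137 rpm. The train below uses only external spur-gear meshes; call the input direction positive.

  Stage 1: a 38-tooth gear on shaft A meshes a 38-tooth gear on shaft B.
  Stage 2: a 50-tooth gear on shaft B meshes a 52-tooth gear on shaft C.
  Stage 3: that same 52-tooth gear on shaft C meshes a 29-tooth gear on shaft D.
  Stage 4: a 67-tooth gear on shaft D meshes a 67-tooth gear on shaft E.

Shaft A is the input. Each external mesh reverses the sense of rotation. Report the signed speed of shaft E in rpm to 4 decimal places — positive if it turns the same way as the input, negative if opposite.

+236.2069 rpm (same as input, |ω| = 236.2069 rpm)

Stage 1 [38T→38T]: ω = 137.0000×38/38 = 137.0000 rpm, dir flips to −; running = −137.0000
Stage 2 [50T→52T]: ω = 137.0000×50/52 = 131.7308 rpm, dir flips to +; running = +131.7308
Stage 3 [52T→29T]: ω = 131.7308×52/29 = 236.2069 rpm, dir flips to −; running = −236.2069
Stage 4 [67T→67T]: ω = 236.2069×67/67 = 236.2069 rpm, dir flips to +; running = +236.2069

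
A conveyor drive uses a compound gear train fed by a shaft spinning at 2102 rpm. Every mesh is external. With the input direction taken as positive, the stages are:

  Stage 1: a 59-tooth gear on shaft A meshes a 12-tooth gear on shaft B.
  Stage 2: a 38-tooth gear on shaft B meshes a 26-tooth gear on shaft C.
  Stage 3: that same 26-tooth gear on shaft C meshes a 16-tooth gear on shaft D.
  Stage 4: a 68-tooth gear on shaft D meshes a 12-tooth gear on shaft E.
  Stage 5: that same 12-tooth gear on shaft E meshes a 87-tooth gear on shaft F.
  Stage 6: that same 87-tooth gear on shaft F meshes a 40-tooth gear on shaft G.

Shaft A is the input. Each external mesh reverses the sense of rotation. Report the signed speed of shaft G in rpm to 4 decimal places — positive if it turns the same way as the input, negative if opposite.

Stage 1 [59T→12T]: ω = 2102.0000×59/12 = 10334.8333 rpm, dir flips to −; running = −10334.8333
Stage 2 [38T→26T]: ω = 10334.8333×38/26 = 15104.7564 rpm, dir flips to +; running = +15104.7564
Stage 3 [26T→16T]: ω = 15104.7564×26/16 = 24545.2292 rpm, dir flips to −; running = −24545.2292
Stage 4 [68T→12T]: ω = 24545.2292×68/12 = 139089.6319 rpm, dir flips to +; running = +139089.6319
Stage 5 [12T→87T]: ω = 139089.6319×12/87 = 19184.7768 rpm, dir flips to −; running = −19184.7768
Stage 6 [87T→40T]: ω = 19184.7768×87/40 = 41726.8896 rpm, dir flips to +; running = +41726.8896

+41726.8896 rpm (same as input, |ω| = 41726.8896 rpm)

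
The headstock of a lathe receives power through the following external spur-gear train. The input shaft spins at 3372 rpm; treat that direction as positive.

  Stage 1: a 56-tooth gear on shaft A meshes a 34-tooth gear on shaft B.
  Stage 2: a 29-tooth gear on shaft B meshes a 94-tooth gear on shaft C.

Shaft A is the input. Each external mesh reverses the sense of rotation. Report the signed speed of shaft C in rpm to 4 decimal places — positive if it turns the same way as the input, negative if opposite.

+1713.4318 rpm (same as input, |ω| = 1713.4318 rpm)

Stage 1 [56T→34T]: ω = 3372.0000×56/34 = 5553.8824 rpm, dir flips to −; running = −5553.8824
Stage 2 [29T→94T]: ω = 5553.8824×29/94 = 1713.4318 rpm, dir flips to +; running = +1713.4318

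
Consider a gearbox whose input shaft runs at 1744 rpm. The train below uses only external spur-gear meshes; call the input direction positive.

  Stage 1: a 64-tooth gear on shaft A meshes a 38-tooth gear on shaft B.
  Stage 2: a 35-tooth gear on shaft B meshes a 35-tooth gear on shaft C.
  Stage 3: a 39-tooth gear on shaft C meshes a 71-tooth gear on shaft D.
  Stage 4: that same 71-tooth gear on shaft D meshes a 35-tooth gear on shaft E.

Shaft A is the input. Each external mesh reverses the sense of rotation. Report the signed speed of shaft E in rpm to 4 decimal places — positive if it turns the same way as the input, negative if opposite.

Stage 1 [64T→38T]: ω = 1744.0000×64/38 = 2937.2632 rpm, dir flips to −; running = −2937.2632
Stage 2 [35T→35T]: ω = 2937.2632×35/35 = 2937.2632 rpm, dir flips to +; running = +2937.2632
Stage 3 [39T→71T]: ω = 2937.2632×39/71 = 1613.4262 rpm, dir flips to −; running = −1613.4262
Stage 4 [71T→35T]: ω = 1613.4262×71/35 = 3272.9504 rpm, dir flips to +; running = +3272.9504

+3272.9504 rpm (same as input, |ω| = 3272.9504 rpm)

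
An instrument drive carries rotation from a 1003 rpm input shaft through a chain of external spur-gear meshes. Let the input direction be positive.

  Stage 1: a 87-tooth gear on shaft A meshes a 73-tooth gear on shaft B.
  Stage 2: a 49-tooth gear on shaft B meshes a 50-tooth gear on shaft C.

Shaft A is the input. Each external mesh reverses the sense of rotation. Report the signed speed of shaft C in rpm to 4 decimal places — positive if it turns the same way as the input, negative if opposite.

+1171.4490 rpm (same as input, |ω| = 1171.4490 rpm)

Stage 1 [87T→73T]: ω = 1003.0000×87/73 = 1195.3562 rpm, dir flips to −; running = −1195.3562
Stage 2 [49T→50T]: ω = 1195.3562×49/50 = 1171.4490 rpm, dir flips to +; running = +1171.4490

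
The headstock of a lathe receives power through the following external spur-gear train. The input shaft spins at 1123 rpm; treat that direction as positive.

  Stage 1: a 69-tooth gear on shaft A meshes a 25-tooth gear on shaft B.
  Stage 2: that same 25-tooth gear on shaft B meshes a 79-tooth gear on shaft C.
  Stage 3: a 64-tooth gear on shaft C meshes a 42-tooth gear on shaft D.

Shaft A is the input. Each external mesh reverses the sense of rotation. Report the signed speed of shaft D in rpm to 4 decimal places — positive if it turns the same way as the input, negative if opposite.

-1494.6257 rpm (opposite to input, |ω| = 1494.6257 rpm)

Stage 1 [69T→25T]: ω = 1123.0000×69/25 = 3099.4800 rpm, dir flips to −; running = −3099.4800
Stage 2 [25T→79T]: ω = 3099.4800×25/79 = 980.8481 rpm, dir flips to +; running = +980.8481
Stage 3 [64T→42T]: ω = 980.8481×64/42 = 1494.6257 rpm, dir flips to −; running = −1494.6257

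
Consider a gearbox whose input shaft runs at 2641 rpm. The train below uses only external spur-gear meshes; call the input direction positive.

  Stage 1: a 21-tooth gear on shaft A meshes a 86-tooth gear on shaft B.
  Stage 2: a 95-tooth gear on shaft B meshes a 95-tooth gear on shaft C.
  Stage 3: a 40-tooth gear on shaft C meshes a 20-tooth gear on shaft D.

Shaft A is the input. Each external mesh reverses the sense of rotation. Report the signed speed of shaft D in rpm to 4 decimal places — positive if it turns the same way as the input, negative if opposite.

Stage 1 [21T→86T]: ω = 2641.0000×21/86 = 644.8953 rpm, dir flips to −; running = −644.8953
Stage 2 [95T→95T]: ω = 644.8953×95/95 = 644.8953 rpm, dir flips to +; running = +644.8953
Stage 3 [40T→20T]: ω = 644.8953×40/20 = 1289.7907 rpm, dir flips to −; running = −1289.7907

-1289.7907 rpm (opposite to input, |ω| = 1289.7907 rpm)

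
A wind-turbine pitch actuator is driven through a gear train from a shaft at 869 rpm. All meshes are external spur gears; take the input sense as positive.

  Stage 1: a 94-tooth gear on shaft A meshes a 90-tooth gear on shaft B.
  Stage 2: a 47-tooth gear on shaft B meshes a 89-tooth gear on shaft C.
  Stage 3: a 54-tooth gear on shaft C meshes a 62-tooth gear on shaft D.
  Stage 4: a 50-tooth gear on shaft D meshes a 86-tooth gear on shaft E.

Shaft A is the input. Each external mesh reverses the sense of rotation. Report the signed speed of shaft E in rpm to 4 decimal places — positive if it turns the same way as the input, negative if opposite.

+242.7094 rpm (same as input, |ω| = 242.7094 rpm)

Stage 1 [94T→90T]: ω = 869.0000×94/90 = 907.6222 rpm, dir flips to −; running = −907.6222
Stage 2 [47T→89T]: ω = 907.6222×47/89 = 479.3061 rpm, dir flips to +; running = +479.3061
Stage 3 [54T→62T]: ω = 479.3061×54/62 = 417.4602 rpm, dir flips to −; running = −417.4602
Stage 4 [50T→86T]: ω = 417.4602×50/86 = 242.7094 rpm, dir flips to +; running = +242.7094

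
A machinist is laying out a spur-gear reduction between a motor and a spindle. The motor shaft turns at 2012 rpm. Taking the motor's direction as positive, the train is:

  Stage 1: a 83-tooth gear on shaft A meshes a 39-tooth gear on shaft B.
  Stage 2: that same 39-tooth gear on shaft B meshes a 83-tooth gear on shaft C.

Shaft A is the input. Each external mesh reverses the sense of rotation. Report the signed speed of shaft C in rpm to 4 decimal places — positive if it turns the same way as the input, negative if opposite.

+2012.0000 rpm (same as input, |ω| = 2012.0000 rpm)

Stage 1 [83T→39T]: ω = 2012.0000×83/39 = 4281.9487 rpm, dir flips to −; running = −4281.9487
Stage 2 [39T→83T]: ω = 4281.9487×39/83 = 2012.0000 rpm, dir flips to +; running = +2012.0000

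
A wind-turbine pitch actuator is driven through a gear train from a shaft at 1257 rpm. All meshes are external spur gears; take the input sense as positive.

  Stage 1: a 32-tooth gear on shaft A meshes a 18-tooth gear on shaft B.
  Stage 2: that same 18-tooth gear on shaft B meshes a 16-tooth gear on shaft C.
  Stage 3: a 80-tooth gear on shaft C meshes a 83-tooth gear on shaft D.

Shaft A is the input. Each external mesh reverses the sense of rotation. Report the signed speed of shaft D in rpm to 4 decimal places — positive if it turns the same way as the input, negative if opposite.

Stage 1 [32T→18T]: ω = 1257.0000×32/18 = 2234.6667 rpm, dir flips to −; running = −2234.6667
Stage 2 [18T→16T]: ω = 2234.6667×18/16 = 2514.0000 rpm, dir flips to +; running = +2514.0000
Stage 3 [80T→83T]: ω = 2514.0000×80/83 = 2423.1325 rpm, dir flips to −; running = −2423.1325

-2423.1325 rpm (opposite to input, |ω| = 2423.1325 rpm)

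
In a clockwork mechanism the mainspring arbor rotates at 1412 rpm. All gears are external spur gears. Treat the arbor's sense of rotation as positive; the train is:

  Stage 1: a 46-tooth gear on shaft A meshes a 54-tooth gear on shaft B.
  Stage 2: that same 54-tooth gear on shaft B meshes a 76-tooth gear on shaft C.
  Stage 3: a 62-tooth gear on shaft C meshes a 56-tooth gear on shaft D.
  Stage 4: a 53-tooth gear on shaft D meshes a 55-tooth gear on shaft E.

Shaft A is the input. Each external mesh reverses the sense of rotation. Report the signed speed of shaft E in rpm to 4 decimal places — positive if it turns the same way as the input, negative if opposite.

Stage 1 [46T→54T]: ω = 1412.0000×46/54 = 1202.8148 rpm, dir flips to −; running = −1202.8148
Stage 2 [54T→76T]: ω = 1202.8148×54/76 = 854.6316 rpm, dir flips to +; running = +854.6316
Stage 3 [62T→56T]: ω = 854.6316×62/56 = 946.1992 rpm, dir flips to −; running = −946.1992
Stage 4 [53T→55T]: ω = 946.1992×53/55 = 911.7920 rpm, dir flips to +; running = +911.7920

+911.7920 rpm (same as input, |ω| = 911.7920 rpm)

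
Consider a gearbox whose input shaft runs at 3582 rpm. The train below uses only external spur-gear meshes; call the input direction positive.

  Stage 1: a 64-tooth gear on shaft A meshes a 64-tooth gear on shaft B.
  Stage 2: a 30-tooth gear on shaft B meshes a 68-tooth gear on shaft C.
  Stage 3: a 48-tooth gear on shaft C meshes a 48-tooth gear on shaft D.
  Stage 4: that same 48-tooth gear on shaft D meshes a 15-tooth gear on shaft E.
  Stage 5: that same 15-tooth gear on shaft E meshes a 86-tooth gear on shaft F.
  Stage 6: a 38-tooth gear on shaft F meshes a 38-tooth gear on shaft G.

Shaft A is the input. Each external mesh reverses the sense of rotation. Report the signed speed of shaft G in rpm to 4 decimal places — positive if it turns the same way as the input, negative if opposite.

Stage 1 [64T→64T]: ω = 3582.0000×64/64 = 3582.0000 rpm, dir flips to −; running = −3582.0000
Stage 2 [30T→68T]: ω = 3582.0000×30/68 = 1580.2941 rpm, dir flips to +; running = +1580.2941
Stage 3 [48T→48T]: ω = 1580.2941×48/48 = 1580.2941 rpm, dir flips to −; running = −1580.2941
Stage 4 [48T→15T]: ω = 1580.2941×48/15 = 5056.9412 rpm, dir flips to +; running = +5056.9412
Stage 5 [15T→86T]: ω = 5056.9412×15/86 = 882.0246 rpm, dir flips to −; running = −882.0246
Stage 6 [38T→38T]: ω = 882.0246×38/38 = 882.0246 rpm, dir flips to +; running = +882.0246

+882.0246 rpm (same as input, |ω| = 882.0246 rpm)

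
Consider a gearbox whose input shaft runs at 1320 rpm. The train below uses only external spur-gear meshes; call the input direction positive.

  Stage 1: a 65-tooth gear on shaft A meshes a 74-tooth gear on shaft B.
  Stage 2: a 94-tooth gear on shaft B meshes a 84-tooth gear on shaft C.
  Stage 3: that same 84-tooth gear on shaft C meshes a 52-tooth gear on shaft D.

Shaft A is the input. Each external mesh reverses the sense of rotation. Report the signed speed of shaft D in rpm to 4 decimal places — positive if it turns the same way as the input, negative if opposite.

-2095.9459 rpm (opposite to input, |ω| = 2095.9459 rpm)

Stage 1 [65T→74T]: ω = 1320.0000×65/74 = 1159.4595 rpm, dir flips to −; running = −1159.4595
Stage 2 [94T→84T]: ω = 1159.4595×94/84 = 1297.4903 rpm, dir flips to +; running = +1297.4903
Stage 3 [84T→52T]: ω = 1297.4903×84/52 = 2095.9459 rpm, dir flips to −; running = −2095.9459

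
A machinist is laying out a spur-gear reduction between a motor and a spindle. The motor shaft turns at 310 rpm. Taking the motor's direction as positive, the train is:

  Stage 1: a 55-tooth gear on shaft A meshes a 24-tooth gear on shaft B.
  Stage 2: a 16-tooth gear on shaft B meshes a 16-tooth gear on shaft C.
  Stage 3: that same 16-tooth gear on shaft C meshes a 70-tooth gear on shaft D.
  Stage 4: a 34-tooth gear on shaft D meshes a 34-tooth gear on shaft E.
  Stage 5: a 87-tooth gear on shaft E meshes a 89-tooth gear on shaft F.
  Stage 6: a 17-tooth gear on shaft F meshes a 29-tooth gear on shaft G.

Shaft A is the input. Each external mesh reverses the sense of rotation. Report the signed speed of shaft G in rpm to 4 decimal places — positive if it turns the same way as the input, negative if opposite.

Stage 1 [55T→24T]: ω = 310.0000×55/24 = 710.4167 rpm, dir flips to −; running = −710.4167
Stage 2 [16T→16T]: ω = 710.4167×16/16 = 710.4167 rpm, dir flips to +; running = +710.4167
Stage 3 [16T→70T]: ω = 710.4167×16/70 = 162.3810 rpm, dir flips to −; running = −162.3810
Stage 4 [34T→34T]: ω = 162.3810×34/34 = 162.3810 rpm, dir flips to +; running = +162.3810
Stage 5 [87T→89T]: ω = 162.3810×87/89 = 158.7319 rpm, dir flips to −; running = −158.7319
Stage 6 [17T→29T]: ω = 158.7319×17/29 = 93.0498 rpm, dir flips to +; running = +93.0498

+93.0498 rpm (same as input, |ω| = 93.0498 rpm)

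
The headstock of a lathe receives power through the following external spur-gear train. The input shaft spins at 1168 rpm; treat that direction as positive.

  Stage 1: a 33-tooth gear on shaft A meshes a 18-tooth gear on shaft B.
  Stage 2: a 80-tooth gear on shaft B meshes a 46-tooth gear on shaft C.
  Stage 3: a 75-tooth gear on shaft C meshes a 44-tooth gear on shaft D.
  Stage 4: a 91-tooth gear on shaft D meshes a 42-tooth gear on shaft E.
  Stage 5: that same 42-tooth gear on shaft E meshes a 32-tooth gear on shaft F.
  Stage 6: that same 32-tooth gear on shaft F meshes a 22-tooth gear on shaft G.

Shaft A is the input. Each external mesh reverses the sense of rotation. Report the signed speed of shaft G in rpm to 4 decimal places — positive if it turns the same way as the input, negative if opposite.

+26256.9170 rpm (same as input, |ω| = 26256.9170 rpm)

Stage 1 [33T→18T]: ω = 1168.0000×33/18 = 2141.3333 rpm, dir flips to −; running = −2141.3333
Stage 2 [80T→46T]: ω = 2141.3333×80/46 = 3724.0580 rpm, dir flips to +; running = +3724.0580
Stage 3 [75T→44T]: ω = 3724.0580×75/44 = 6347.8261 rpm, dir flips to −; running = −6347.8261
Stage 4 [91T→42T]: ω = 6347.8261×91/42 = 13753.6232 rpm, dir flips to +; running = +13753.6232
Stage 5 [42T→32T]: ω = 13753.6232×42/32 = 18051.6304 rpm, dir flips to −; running = −18051.6304
Stage 6 [32T→22T]: ω = 18051.6304×32/22 = 26256.9170 rpm, dir flips to +; running = +26256.9170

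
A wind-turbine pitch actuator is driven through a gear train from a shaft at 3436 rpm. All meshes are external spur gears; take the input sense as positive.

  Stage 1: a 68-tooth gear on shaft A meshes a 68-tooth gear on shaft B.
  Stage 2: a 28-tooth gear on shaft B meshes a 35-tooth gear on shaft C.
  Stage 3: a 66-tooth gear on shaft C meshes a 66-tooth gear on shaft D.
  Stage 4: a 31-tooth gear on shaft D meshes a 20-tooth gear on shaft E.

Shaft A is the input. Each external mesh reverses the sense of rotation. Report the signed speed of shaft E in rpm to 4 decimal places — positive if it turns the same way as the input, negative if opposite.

Stage 1 [68T→68T]: ω = 3436.0000×68/68 = 3436.0000 rpm, dir flips to −; running = −3436.0000
Stage 2 [28T→35T]: ω = 3436.0000×28/35 = 2748.8000 rpm, dir flips to +; running = +2748.8000
Stage 3 [66T→66T]: ω = 2748.8000×66/66 = 2748.8000 rpm, dir flips to −; running = −2748.8000
Stage 4 [31T→20T]: ω = 2748.8000×31/20 = 4260.6400 rpm, dir flips to +; running = +4260.6400

+4260.6400 rpm (same as input, |ω| = 4260.6400 rpm)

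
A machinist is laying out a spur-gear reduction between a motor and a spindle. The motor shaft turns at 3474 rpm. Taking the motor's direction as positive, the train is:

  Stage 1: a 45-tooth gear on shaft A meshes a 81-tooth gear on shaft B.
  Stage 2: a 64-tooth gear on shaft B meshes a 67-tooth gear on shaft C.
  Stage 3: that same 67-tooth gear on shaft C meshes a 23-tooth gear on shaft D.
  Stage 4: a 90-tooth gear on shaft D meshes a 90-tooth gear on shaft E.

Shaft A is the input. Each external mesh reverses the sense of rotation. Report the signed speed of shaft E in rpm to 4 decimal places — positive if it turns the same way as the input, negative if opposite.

+5370.4348 rpm (same as input, |ω| = 5370.4348 rpm)

Stage 1 [45T→81T]: ω = 3474.0000×45/81 = 1930.0000 rpm, dir flips to −; running = −1930.0000
Stage 2 [64T→67T]: ω = 1930.0000×64/67 = 1843.5821 rpm, dir flips to +; running = +1843.5821
Stage 3 [67T→23T]: ω = 1843.5821×67/23 = 5370.4348 rpm, dir flips to −; running = −5370.4348
Stage 4 [90T→90T]: ω = 5370.4348×90/90 = 5370.4348 rpm, dir flips to +; running = +5370.4348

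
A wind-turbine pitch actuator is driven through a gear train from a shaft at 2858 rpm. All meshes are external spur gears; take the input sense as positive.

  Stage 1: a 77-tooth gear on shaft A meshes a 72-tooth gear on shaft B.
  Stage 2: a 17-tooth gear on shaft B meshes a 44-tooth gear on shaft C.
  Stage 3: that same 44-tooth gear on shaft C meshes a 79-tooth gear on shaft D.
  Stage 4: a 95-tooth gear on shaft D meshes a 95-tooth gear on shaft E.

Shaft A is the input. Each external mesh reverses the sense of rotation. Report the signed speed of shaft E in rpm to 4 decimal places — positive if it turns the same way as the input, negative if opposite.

Stage 1 [77T→72T]: ω = 2858.0000×77/72 = 3056.4722 rpm, dir flips to −; running = −3056.4722
Stage 2 [17T→44T]: ω = 3056.4722×17/44 = 1180.9097 rpm, dir flips to +; running = +1180.9097
Stage 3 [44T→79T]: ω = 1180.9097×44/79 = 657.7219 rpm, dir flips to −; running = −657.7219
Stage 4 [95T→95T]: ω = 657.7219×95/95 = 657.7219 rpm, dir flips to +; running = +657.7219

+657.7219 rpm (same as input, |ω| = 657.7219 rpm)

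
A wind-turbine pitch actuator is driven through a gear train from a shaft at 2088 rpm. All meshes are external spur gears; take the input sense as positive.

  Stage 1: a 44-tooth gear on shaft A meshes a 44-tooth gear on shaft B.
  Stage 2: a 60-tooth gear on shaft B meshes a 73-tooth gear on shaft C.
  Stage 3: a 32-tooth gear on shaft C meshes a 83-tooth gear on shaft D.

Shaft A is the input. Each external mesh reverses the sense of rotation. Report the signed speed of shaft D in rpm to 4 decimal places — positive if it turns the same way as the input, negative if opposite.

Stage 1 [44T→44T]: ω = 2088.0000×44/44 = 2088.0000 rpm, dir flips to −; running = −2088.0000
Stage 2 [60T→73T]: ω = 2088.0000×60/73 = 1716.1644 rpm, dir flips to +; running = +1716.1644
Stage 3 [32T→83T]: ω = 1716.1644×32/83 = 661.6537 rpm, dir flips to −; running = −661.6537

-661.6537 rpm (opposite to input, |ω| = 661.6537 rpm)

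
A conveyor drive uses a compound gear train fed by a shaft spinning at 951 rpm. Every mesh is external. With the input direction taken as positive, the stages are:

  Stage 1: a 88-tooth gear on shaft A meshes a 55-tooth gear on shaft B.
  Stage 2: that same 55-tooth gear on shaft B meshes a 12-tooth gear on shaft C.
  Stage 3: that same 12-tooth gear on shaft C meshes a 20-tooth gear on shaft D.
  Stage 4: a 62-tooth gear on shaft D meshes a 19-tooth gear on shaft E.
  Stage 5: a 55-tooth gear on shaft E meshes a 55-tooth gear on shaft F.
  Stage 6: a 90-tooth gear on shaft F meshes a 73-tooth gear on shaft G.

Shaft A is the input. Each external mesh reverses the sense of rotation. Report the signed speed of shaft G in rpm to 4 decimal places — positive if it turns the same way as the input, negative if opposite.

+16834.1399 rpm (same as input, |ω| = 16834.1399 rpm)

Stage 1 [88T→55T]: ω = 951.0000×88/55 = 1521.6000 rpm, dir flips to −; running = −1521.6000
Stage 2 [55T→12T]: ω = 1521.6000×55/12 = 6974.0000 rpm, dir flips to +; running = +6974.0000
Stage 3 [12T→20T]: ω = 6974.0000×12/20 = 4184.4000 rpm, dir flips to −; running = −4184.4000
Stage 4 [62T→19T]: ω = 4184.4000×62/19 = 13654.3579 rpm, dir flips to +; running = +13654.3579
Stage 5 [55T→55T]: ω = 13654.3579×55/55 = 13654.3579 rpm, dir flips to −; running = −13654.3579
Stage 6 [90T→73T]: ω = 13654.3579×90/73 = 16834.1399 rpm, dir flips to +; running = +16834.1399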